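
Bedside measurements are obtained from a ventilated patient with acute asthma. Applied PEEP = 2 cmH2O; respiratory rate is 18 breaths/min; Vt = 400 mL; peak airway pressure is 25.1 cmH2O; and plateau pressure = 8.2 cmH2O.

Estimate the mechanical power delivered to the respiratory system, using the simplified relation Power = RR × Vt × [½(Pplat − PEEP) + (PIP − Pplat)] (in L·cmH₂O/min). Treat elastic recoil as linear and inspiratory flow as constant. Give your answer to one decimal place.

Per-breath work = Vt × [½(Pplat−PEEP) + (PIP−Pplat)] = 0.400 × [0.5×6.2 + 16.9] = 0.400 × 20.0 = 8.0 L·cmH2O.
Power = 18 × 8.0 = 144.0 L·cmH2O/min.

144.0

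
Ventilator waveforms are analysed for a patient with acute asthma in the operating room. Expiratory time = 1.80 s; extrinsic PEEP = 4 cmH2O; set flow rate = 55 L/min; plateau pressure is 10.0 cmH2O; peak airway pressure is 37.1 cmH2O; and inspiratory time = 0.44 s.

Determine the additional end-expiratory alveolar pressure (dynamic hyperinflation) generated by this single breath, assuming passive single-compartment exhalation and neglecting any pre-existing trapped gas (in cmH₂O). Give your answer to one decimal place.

Flow: 55 L/min ÷ 60 = 0.9167 L/s.
Vt = flow × Ti = 0.9167 L/s × 0.44 s × 1000 mL/L = 403.35 mL.
R = (PIP − Pplat)/V̇ = (37.1 − 10.0) / 0.9167 = 27.1/0.9167 = 29.563 cmH2O·s/L.
C = Vt/(Pplat − PEEP) = 403.35 / (10.0 − 4) = 403.35/6.0 = 67.225 mL/cmH2O.
τ = R × C = 29.563 × 0.06723 L/cmH2O = 1.988 s.
Fraction remaining = e^(−Te/τ) = e^(−1.80/1.988) = 0.4044; trapped volume = 403.35 × 0.4044 = 163.11 mL.
Additional alveolar pressure from trapping ≈ V_trapped / C = 163.11 / 67.225 = 2.426 cmH2O.

2.4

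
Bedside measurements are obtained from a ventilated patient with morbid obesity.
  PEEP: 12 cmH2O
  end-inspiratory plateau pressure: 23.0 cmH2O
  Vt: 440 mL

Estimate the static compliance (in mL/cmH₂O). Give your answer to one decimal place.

40.0

Cstat = Vt / (Pplat − PEEP) = 440 / (23.0 − 12) = 440 / 11.0 = 40.0 mL/cmH2O.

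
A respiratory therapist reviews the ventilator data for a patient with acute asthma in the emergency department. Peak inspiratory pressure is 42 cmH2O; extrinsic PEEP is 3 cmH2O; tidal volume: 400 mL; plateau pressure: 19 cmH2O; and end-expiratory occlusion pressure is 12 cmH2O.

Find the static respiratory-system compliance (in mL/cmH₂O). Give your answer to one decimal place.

End-expiratory occlusion gives total PEEP = 12 cmH2O (intrinsic PEEP = 12 − 3 = 9). Use total PEEP for the elastic gradient.
Cstat = Vt / (Pplat − PEEPtotal) = 400 / (19 − 12) = 400 / 7.0 = 57.143 mL/cmH2O.

57.1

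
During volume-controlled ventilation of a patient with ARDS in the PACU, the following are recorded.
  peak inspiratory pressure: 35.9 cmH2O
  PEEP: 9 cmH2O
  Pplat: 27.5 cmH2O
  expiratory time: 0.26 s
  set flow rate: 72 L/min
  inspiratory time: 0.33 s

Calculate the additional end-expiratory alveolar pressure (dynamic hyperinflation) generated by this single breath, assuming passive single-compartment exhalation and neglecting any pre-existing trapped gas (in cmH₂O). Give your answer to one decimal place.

Flow: 72 L/min ÷ 60 = 1.2 L/s.
Vt = flow × Ti = 1.2 L/s × 0.33 s × 1000 mL/L = 396.0 mL.
R = (PIP − Pplat)/V̇ = (35.9 − 27.5) / 1.2 = 8.4/1.2 = 7.0 cmH2O·s/L.
C = Vt/(Pplat − PEEP) = 396.0 / (27.5 − 9) = 396.0/18.5 = 21.405 mL/cmH2O.
τ = R × C = 7.0 × 0.02141 L/cmH2O = 0.1499 s.
Fraction remaining = e^(−Te/τ) = e^(−0.26/0.1499) = 0.1765; trapped volume = 396.0 × 0.1765 = 69.894 mL.
Additional alveolar pressure from trapping ≈ V_trapped / C = 69.894 / 21.405 = 3.265 cmH2O.

3.3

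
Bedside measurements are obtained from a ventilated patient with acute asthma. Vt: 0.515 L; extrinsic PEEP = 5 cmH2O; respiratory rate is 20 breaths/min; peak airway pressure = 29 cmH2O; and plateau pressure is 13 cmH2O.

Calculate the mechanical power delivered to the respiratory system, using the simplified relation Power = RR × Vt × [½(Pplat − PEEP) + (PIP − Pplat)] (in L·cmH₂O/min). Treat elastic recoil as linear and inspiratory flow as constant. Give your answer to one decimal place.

Per-breath work = Vt × [½(Pplat−PEEP) + (PIP−Pplat)] = 0.515 × [0.5×8.0 + 16.0] = 0.515 × 20.0 = 10.3 L·cmH2O.
Power = 20 × 10.3 = 206.0 L·cmH2O/min.

206.0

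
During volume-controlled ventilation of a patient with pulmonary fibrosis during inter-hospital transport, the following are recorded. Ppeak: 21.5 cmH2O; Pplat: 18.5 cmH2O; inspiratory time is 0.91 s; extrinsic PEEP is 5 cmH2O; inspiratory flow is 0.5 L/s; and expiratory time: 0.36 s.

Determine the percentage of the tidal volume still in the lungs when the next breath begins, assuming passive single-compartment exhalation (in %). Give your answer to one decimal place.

16.9

Vt = flow × Ti = 0.5 L/s × 0.91 s × 1000 mL/L = 455.0 mL.
R = (PIP − Pplat)/V̇ = (21.5 − 18.5) / 0.5 = 3.0/0.5 = 6.0 cmH2O·s/L.
C = Vt/(Pplat − PEEP) = 455.0 / (18.5 − 5) = 455.0/13.5 = 33.704 mL/cmH2O.
τ = R × C = 6.0 × 0.0337 L/cmH2O = 0.2022 s.
Fraction remaining at end-expiration = e^(−Te/τ) = e^(−0.36/0.2022) = 0.1686 → 16.86%.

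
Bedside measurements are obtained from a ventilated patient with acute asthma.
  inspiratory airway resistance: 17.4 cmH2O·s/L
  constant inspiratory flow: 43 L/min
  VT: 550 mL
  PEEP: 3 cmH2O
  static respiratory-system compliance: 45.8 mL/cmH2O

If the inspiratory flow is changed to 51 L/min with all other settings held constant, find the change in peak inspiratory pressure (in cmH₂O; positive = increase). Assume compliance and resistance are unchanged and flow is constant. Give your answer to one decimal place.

2.3

Flow: 43 L/min ÷ 60 = 0.7167 L/s.
New flow: 51 L/min ÷ 60 = 0.85 L/s.
PIP = Vt/C + R·V̇ + PEEP (constant-flow equation of motion).
Only the resistive term changes: ΔPIP = R × ΔV̇ = 17.4 × (0.85 − 0.7167) = 17.4 × 0.1333 = 2.319 cmH2O.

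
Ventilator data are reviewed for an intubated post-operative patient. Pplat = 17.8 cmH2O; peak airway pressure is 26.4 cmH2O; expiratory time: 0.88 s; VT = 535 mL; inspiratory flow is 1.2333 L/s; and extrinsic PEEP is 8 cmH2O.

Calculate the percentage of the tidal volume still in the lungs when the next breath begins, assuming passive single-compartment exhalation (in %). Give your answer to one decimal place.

R = (PIP − Pplat)/V̇ = (26.4 − 17.8) / 1.2333 = 8.6/1.2333 = 6.973 cmH2O·s/L.
C = Vt/(Pplat − PEEP) = 535.0 / (17.8 − 8) = 535.0/9.8 = 54.592 mL/cmH2O.
τ = R × C = 6.973 × 0.05459 L/cmH2O = 0.3807 s.
Fraction remaining at end-expiration = e^(−Te/τ) = e^(−0.88/0.3807) = 0.09911 → 9.911%.

9.9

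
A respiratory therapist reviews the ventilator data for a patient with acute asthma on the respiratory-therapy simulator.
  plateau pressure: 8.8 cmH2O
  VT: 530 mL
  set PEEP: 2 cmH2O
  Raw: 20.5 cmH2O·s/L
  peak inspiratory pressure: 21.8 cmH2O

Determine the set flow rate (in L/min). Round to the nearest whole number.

flow = (PIP − Pplat) / Raw = (21.8 − 8.8) / 20.5 = 0.6341 L/s × 60 = 38.046 L/min.

38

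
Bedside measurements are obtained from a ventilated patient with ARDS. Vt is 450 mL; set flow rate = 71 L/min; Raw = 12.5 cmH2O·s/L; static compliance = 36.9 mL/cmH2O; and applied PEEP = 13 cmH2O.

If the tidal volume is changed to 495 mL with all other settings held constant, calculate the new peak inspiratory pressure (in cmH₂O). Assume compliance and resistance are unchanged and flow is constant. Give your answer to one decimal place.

41.2

Flow: 71 L/min ÷ 60 = 1.1833 L/s.
PIP = Vt/C + R·V̇ + PEEP (constant-flow equation of motion).
Only the elastic term changes: ΔPIP = ΔVt / C = (495 − 450) / 36.9 = 1.22 cmH2O.
Original PIP = 450/36.9 + 12.5×1.1833 + 13 = 39.986 cmH2O; new PIP = 39.986 + (1.22) = 41.206 cmH2O.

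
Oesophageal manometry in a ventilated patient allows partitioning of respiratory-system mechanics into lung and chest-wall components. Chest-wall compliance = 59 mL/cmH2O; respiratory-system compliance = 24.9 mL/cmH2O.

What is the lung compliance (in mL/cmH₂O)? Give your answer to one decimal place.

43.1

1/CL = 1/Crs − 1/Ccw.
1/CL = 1/24.9 − 1/59 = 0.02321.
CL = 43.085 mL/cmH2O.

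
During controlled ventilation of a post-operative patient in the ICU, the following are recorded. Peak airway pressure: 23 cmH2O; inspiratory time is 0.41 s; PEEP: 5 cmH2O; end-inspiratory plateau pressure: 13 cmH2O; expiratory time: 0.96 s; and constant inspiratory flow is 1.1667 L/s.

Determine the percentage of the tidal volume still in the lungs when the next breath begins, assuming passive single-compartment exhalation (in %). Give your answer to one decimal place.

15.4

Vt = flow × Ti = 1.1667 L/s × 0.41 s × 1000 mL/L = 478.35 mL.
R = (PIP − Pplat)/V̇ = (23 − 13) / 1.1667 = 10.0/1.1667 = 8.571 cmH2O·s/L.
C = Vt/(Pplat − PEEP) = 478.35 / (13 − 5) = 478.35/8.0 = 59.794 mL/cmH2O.
τ = R × C = 8.571 × 0.05979 L/cmH2O = 0.5125 s.
Fraction remaining at end-expiration = e^(−Te/τ) = e^(−0.96/0.5125) = 0.1536 → 15.36%.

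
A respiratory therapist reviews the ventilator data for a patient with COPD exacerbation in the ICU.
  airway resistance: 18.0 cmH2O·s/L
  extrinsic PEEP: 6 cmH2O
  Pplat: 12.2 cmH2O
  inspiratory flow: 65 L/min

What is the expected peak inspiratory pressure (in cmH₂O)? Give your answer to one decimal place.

31.7

Flow: 65 L/min ÷ 60 = 1.0833 L/s.
PIP = Pplat + Raw × flow = 12.2 + 18.0 × 1.0833 = 12.2 + 19.499 = 31.699 cmH2O.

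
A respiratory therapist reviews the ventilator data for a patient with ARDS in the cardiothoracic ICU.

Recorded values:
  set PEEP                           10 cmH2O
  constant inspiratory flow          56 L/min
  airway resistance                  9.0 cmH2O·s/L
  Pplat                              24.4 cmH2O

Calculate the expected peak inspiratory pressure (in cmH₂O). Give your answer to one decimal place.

32.8

Flow: 56 L/min ÷ 60 = 0.9333 L/s.
PIP = Pplat + Raw × flow = 24.4 + 9.0 × 0.9333 = 24.4 + 8.4 = 32.8 cmH2O.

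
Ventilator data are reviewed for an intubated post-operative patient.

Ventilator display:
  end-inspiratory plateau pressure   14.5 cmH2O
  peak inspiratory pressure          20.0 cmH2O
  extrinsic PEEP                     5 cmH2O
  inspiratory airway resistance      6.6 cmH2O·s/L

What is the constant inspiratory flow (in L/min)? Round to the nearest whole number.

50

flow = (PIP − Pplat) / Raw = (20.0 − 14.5) / 6.6 = 0.8333 L/s × 60 = 49.998 L/min.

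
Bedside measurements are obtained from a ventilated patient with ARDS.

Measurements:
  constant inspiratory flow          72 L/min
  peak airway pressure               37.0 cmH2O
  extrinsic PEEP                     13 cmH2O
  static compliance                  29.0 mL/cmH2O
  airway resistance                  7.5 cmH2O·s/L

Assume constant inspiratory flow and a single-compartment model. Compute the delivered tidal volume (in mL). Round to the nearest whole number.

Flow: 72 L/min ÷ 60 = 1.2 L/s.
Equation of motion (constant flow): PIP = Vt/C + R·V̇ + PEEP.
Vt/C = PIP − R·V̇ − PEEP = 37.0 − 9.0 − 13 = 15.0 cmH2O.
Vt = C × 15.0 = 29.0 × 15.0 = 435.0 mL.

435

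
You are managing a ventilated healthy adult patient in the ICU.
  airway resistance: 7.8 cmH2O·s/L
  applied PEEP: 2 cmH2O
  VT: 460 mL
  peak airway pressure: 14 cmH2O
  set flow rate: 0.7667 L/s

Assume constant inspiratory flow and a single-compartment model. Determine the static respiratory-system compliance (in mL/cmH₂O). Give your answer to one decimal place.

76.4

Equation of motion (constant flow): PIP = Vt/C + R·V̇ + PEEP.
Vt/C = PIP − R·V̇ − PEEP = 14 − 7.8×0.7667 − 2 = 14 − 5.98 − 2 = 6.02 cmH2O.
C = Vt / 6.02 = 460 / 6.02 = 76.412 mL/cmH2O.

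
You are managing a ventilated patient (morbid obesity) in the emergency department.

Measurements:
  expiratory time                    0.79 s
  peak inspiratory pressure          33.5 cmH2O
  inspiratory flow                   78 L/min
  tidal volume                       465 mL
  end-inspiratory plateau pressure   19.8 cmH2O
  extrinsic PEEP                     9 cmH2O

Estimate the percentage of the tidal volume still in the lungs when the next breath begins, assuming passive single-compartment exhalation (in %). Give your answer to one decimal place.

17.5

Flow: 78 L/min ÷ 60 = 1.3 L/s.
R = (PIP − Pplat)/V̇ = (33.5 − 19.8) / 1.3 = 13.7/1.3 = 10.538 cmH2O·s/L.
C = Vt/(Pplat − PEEP) = 465.0 / (19.8 − 9) = 465.0/10.8 = 43.056 mL/cmH2O.
τ = R × C = 10.538 × 0.04306 L/cmH2O = 0.4538 s.
Fraction remaining at end-expiration = e^(−Te/τ) = e^(−0.79/0.4538) = 0.1754 → 17.54%.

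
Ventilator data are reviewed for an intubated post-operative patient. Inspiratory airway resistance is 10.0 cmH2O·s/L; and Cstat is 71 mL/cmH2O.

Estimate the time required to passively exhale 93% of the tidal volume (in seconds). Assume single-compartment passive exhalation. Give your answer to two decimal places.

τ = R × C = 10.0 × 71 mL/cmH2O = 10.0 × 0.071 L/cmH2O = 0.71 s.
Exhaled fraction f = 1 − e^(−t/τ) → t = −τ·ln(1 − f) = −0.71·ln(0.07) = 1.888 s.

1.89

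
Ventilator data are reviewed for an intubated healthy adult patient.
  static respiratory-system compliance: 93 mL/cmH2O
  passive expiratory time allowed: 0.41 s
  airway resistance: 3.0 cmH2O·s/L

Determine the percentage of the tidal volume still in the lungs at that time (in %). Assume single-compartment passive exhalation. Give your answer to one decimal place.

23.0

τ = R × C = 3.0 × 93 mL/cmH2O = 3.0 × 0.093 L/cmH2O = 0.279 s.
Passive exhalation: V(t)/V₀ = e^(−t/τ) = e^(−0.41/0.279) = 0.23.
Fraction remaining = 0.23 → 23.0%.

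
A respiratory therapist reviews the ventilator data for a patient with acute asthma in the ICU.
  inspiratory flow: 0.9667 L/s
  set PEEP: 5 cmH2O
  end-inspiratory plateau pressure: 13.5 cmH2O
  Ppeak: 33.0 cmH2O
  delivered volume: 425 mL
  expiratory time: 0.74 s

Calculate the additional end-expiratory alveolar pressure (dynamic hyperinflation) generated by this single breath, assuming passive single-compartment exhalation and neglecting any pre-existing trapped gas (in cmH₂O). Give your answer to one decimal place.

4.1

R = (PIP − Pplat)/V̇ = (33.0 − 13.5) / 0.9667 = 19.5/0.9667 = 20.172 cmH2O·s/L.
C = Vt/(Pplat − PEEP) = 425.0 / (13.5 − 5) = 425.0/8.5 = 50.0 mL/cmH2O.
τ = R × C = 20.172 × 0.05 L/cmH2O = 1.009 s.
Fraction remaining = e^(−Te/τ) = e^(−0.74/1.009) = 0.4803; trapped volume = 425.0 × 0.4803 = 204.13 mL.
Additional alveolar pressure from trapping ≈ V_trapped / C = 204.13 / 50.0 = 4.083 cmH2O.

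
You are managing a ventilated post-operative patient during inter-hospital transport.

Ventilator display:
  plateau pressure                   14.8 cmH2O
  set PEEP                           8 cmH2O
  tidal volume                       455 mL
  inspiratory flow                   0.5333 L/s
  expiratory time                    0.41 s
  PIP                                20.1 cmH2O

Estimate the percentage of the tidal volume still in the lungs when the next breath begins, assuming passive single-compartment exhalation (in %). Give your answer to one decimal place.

54.0

R = (PIP − Pplat)/V̇ = (20.1 − 14.8) / 0.5333 = 5.3/0.5333 = 9.938 cmH2O·s/L.
C = Vt/(Pplat − PEEP) = 455.0 / (14.8 − 8) = 455.0/6.8 = 66.912 mL/cmH2O.
τ = R × C = 9.938 × 0.06691 L/cmH2O = 0.665 s.
Fraction remaining at end-expiration = e^(−Te/τ) = e^(−0.41/0.665) = 0.5398 → 53.98%.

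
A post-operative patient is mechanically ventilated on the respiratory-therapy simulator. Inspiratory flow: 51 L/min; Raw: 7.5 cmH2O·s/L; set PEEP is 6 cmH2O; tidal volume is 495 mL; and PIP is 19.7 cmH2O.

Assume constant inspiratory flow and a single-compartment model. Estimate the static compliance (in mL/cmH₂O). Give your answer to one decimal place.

Flow: 51 L/min ÷ 60 = 0.85 L/s.
Equation of motion (constant flow): PIP = Vt/C + R·V̇ + PEEP.
Vt/C = PIP − R·V̇ − PEEP = 19.7 − 7.5×0.85 − 6 = 19.7 − 6.375 − 6 = 7.325 cmH2O.
C = Vt / 7.325 = 495 / 7.325 = 67.577 mL/cmH2O.

67.6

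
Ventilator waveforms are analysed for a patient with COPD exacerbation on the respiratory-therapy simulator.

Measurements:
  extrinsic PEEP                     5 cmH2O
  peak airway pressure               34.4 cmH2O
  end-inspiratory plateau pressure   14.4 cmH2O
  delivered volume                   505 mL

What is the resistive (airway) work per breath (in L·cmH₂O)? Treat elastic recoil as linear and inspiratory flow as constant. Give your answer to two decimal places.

With constant inspiratory flow the resistive pressure is constant at PIP − Pplat = 34.4 − 14.4 = 20.0 cmH2O, so resistive work = 20.0 × 0.505 = 10.1 L·cmH2O.

10.10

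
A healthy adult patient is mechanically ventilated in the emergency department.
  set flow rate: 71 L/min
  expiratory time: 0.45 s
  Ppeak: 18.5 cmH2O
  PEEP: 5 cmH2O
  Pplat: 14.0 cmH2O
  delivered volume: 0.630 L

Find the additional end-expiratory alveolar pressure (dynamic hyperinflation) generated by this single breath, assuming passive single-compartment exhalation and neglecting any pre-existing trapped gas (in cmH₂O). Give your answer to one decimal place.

1.7

Flow: 71 L/min ÷ 60 = 1.1833 L/s.
R = (PIP − Pplat)/V̇ = (18.5 − 14.0) / 1.1833 = 4.5/1.1833 = 3.803 cmH2O·s/L.
C = Vt/(Pplat − PEEP) = 630.0 / (14.0 − 5) = 630.0/9.0 = 70.0 mL/cmH2O.
τ = R × C = 3.803 × 0.07 L/cmH2O = 0.2662 s.
Fraction remaining = e^(−Te/τ) = e^(−0.45/0.2662) = 0.1844; trapped volume = 630.0 × 0.1844 = 116.17 mL.
Additional alveolar pressure from trapping ≈ V_trapped / C = 116.17 / 70.0 = 1.66 cmH2O.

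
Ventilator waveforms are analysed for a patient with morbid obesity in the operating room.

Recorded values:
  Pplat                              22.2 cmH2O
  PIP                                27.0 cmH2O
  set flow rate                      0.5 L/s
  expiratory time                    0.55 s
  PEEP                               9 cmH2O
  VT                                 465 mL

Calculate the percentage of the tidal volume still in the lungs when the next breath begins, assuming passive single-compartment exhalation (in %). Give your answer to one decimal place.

19.7

R = (PIP − Pplat)/V̇ = (27.0 − 22.2) / 0.5 = 4.8/0.5 = 9.6 cmH2O·s/L.
C = Vt/(Pplat − PEEP) = 465.0 / (22.2 − 9) = 465.0/13.2 = 35.227 mL/cmH2O.
τ = R × C = 9.6 × 0.03523 L/cmH2O = 0.3382 s.
Fraction remaining at end-expiration = e^(−Te/τ) = e^(−0.55/0.3382) = 0.1967 → 19.67%.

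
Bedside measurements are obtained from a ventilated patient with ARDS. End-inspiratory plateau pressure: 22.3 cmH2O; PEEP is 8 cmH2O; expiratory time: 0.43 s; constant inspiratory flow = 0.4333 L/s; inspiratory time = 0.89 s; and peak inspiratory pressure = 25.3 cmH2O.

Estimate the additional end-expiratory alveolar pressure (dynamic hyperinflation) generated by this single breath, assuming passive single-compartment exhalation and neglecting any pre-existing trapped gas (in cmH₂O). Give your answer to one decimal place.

Vt = flow × Ti = 0.4333 L/s × 0.89 s × 1000 mL/L = 385.64 mL.
R = (PIP − Pplat)/V̇ = (25.3 − 22.3) / 0.4333 = 3.0/0.4333 = 6.924 cmH2O·s/L.
C = Vt/(Pplat − PEEP) = 385.64 / (22.3 − 8) = 385.64/14.3 = 26.968 mL/cmH2O.
τ = R × C = 6.924 × 0.02697 L/cmH2O = 0.1867 s.
Fraction remaining = e^(−Te/τ) = e^(−0.43/0.1867) = 0.09994; trapped volume = 385.64 × 0.09994 = 38.541 mL.
Additional alveolar pressure from trapping ≈ V_trapped / C = 38.541 / 26.968 = 1.429 cmH2O.

1.4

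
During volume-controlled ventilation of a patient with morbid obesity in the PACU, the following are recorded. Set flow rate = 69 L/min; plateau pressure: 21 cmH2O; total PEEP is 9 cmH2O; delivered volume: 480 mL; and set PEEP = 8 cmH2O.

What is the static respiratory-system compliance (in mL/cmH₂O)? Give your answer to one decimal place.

40.0

End-expiratory occlusion gives total PEEP = 9 cmH2O (intrinsic PEEP = 9 − 8 = 1). Use total PEEP for the elastic gradient.
Cstat = Vt / (Pplat − PEEPtotal) = 480 / (21 − 9) = 480 / 12.0 = 40.0 mL/cmH2O.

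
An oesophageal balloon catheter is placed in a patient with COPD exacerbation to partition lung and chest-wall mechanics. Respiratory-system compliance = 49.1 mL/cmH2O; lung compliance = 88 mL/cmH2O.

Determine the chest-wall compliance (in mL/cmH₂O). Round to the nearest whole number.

111

1/Ccw = 1/Crs − 1/CL.
1/Ccw = 1/49.1 − 1/88 = 0.009003.
Ccw = 111.07 mL/cmH2O.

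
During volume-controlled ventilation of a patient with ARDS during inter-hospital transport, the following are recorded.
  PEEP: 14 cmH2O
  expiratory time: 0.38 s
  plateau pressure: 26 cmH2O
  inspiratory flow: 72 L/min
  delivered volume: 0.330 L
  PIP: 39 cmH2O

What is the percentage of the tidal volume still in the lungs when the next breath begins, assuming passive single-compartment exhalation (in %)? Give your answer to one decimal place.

Flow: 72 L/min ÷ 60 = 1.2 L/s.
R = (PIP − Pplat)/V̇ = (39 − 26) / 1.2 = 13.0/1.2 = 10.833 cmH2O·s/L.
C = Vt/(Pplat − PEEP) = 330.0 / (26 − 14) = 330.0/12.0 = 27.5 mL/cmH2O.
τ = R × C = 10.833 × 0.0275 L/cmH2O = 0.2979 s.
Fraction remaining at end-expiration = e^(−Te/τ) = e^(−0.38/0.2979) = 0.2793 → 27.93%.

27.9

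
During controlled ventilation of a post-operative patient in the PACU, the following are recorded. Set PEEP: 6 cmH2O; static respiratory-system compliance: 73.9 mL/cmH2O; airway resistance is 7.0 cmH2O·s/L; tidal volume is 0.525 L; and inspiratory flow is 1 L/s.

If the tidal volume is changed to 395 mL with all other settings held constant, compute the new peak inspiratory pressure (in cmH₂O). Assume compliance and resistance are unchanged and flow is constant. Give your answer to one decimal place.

18.3

PIP = Vt/C + R·V̇ + PEEP (constant-flow equation of motion).
Only the elastic term changes: ΔPIP = ΔVt / C = (395 − 525) / 73.9 = -1.759 cmH2O.
Original PIP = 525/73.9 + 7.0×1 + 6 = 20.104 cmH2O; new PIP = 20.104 + (-1.759) = 18.345 cmH2O.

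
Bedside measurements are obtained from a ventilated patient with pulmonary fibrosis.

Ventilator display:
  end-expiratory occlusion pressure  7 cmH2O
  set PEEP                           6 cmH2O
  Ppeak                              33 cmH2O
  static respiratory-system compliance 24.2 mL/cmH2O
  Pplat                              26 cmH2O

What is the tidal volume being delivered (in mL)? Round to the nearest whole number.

End-expiratory occlusion gives total PEEP = 7 cmH2O (intrinsic PEEP = 7 − 6 = 1). Use total PEEP for the elastic gradient.
Vt = Cstat × (Pplat − PEEPtotal) = 24.2 × (26 − 7) = 24.2 × 19.0 = 459.8 mL.

460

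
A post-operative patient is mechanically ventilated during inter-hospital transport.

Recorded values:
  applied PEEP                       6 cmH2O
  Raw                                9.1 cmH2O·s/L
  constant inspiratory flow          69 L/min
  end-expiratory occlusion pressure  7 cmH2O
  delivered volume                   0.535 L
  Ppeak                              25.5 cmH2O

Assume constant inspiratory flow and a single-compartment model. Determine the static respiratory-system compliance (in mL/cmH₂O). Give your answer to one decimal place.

Flow: 69 L/min ÷ 60 = 1.15 L/s.
Total PEEP = 7 cmH2O (set 6 + intrinsic 1); this is the baseline alveolar pressure.
Equation of motion (constant flow): PIP = Vt/C + R·V̇ + PEEP.
Vt/C = PIP − R·V̇ − PEEP = 25.5 − 9.1×1.15 − 7 = 25.5 − 10.465 − 7 = 8.035 cmH2O.
C = Vt / 8.035 = 535 / 8.035 = 66.584 mL/cmH2O.

66.6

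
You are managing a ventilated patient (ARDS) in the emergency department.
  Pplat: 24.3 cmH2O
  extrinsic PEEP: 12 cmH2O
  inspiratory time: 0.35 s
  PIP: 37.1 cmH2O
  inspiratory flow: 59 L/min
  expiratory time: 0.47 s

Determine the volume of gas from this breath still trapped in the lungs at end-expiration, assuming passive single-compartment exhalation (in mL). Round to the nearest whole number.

Flow: 59 L/min ÷ 60 = 0.9833 L/s.
Vt = flow × Ti = 0.9833 L/s × 0.35 s × 1000 mL/L = 344.16 mL.
R = (PIP − Pplat)/V̇ = (37.1 − 24.3) / 0.9833 = 12.8/0.9833 = 13.017 cmH2O·s/L.
C = Vt/(Pplat − PEEP) = 344.16 / (24.3 − 12) = 344.16/12.3 = 27.98 mL/cmH2O.
τ = R × C = 13.017 × 0.02798 L/cmH2O = 0.3642 s.
Fraction remaining = e^(−Te/τ) = e^(−0.47/0.3642) = 0.2751.
Trapped volume = 344.16 × 0.2751 = 94.678 mL.

95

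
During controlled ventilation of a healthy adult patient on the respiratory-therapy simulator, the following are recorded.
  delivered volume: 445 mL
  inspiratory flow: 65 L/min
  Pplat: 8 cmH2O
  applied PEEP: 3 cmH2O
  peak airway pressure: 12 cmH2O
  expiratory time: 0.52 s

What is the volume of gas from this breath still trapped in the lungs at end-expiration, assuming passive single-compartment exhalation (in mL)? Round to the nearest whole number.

91

Flow: 65 L/min ÷ 60 = 1.0833 L/s.
R = (PIP − Pplat)/V̇ = (12 − 8) / 1.0833 = 4.0/1.0833 = 3.692 cmH2O·s/L.
C = Vt/(Pplat − PEEP) = 445.0 / (8 − 3) = 445.0/5.0 = 89.0 mL/cmH2O.
τ = R × C = 3.692 × 0.089 L/cmH2O = 0.3286 s.
Fraction remaining = e^(−Te/τ) = e^(−0.52/0.3286) = 0.2055.
Trapped volume = 445.0 × 0.2055 = 91.448 mL.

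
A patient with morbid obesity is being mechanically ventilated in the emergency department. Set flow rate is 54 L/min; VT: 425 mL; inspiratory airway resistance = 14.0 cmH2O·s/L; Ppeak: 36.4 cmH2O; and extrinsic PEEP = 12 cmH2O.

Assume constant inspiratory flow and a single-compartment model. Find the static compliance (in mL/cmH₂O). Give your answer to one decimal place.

36.0

Flow: 54 L/min ÷ 60 = 0.9 L/s.
Equation of motion (constant flow): PIP = Vt/C + R·V̇ + PEEP.
Vt/C = PIP − R·V̇ − PEEP = 36.4 − 14.0×0.9 − 12 = 36.4 − 12.6 − 12 = 11.8 cmH2O.
C = Vt / 11.8 = 425 / 11.8 = 36.017 mL/cmH2O.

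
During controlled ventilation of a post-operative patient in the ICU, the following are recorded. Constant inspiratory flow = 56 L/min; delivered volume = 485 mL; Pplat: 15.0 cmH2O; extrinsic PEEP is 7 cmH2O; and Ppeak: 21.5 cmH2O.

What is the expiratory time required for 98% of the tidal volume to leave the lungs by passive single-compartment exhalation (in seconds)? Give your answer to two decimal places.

Flow: 56 L/min ÷ 60 = 0.9333 L/s.
R = (PIP − Pplat)/V̇ = (21.5 − 15.0) / 0.9333 = 6.5/0.9333 = 6.965 cmH2O·s/L.
C = Vt/(Pplat − PEEP) = 485.0 / (15.0 − 7) = 485.0/8.0 = 60.625 mL/cmH2O.
τ = R × C = 6.965 × 0.06063 L/cmH2O = 0.4223 s.
t = −τ·ln(1 − 0.98) = −0.4223·ln(0.02) = 1.652 s.

1.65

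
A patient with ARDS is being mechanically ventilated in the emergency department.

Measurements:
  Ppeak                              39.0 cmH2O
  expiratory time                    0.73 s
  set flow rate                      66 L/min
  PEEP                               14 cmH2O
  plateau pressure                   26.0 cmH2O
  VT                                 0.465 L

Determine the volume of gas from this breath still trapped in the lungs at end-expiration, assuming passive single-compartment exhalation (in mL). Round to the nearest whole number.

94

Flow: 66 L/min ÷ 60 = 1.1 L/s.
R = (PIP − Pplat)/V̇ = (39.0 − 26.0) / 1.1 = 13.0/1.1 = 11.818 cmH2O·s/L.
C = Vt/(Pplat − PEEP) = 465.0 / (26.0 − 14) = 465.0/12.0 = 38.75 mL/cmH2O.
τ = R × C = 11.818 × 0.03875 L/cmH2O = 0.4579 s.
Fraction remaining = e^(−Te/τ) = e^(−0.73/0.4579) = 0.2031.
Trapped volume = 465.0 × 0.2031 = 94.442 mL.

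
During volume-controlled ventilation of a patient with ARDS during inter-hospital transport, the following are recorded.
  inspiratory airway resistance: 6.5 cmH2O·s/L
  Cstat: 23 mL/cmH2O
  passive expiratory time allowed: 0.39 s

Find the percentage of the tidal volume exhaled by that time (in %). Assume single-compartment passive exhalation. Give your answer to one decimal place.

τ = R × C = 6.5 × 23 mL/cmH2O = 6.5 × 0.023 L/cmH2O = 0.1495 s.
Passive exhalation: V(t)/V₀ = e^(−t/τ) = e^(−0.39/0.1495) = 0.07363.
Fraction exhaled = 1 − 0.07363 = 0.9264 → 92.64%.

92.6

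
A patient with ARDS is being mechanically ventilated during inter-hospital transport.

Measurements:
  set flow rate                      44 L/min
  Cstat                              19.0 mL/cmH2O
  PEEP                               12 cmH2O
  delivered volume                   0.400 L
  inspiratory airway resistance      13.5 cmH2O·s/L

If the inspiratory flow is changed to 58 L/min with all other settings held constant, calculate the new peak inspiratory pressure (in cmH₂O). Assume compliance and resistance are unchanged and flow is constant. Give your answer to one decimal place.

Flow: 44 L/min ÷ 60 = 0.7333 L/s.
New flow: 58 L/min ÷ 60 = 0.9667 L/s.
PIP = Vt/C + R·V̇ + PEEP (constant-flow equation of motion).
Only the resistive term changes: ΔPIP = R × ΔV̇ = 13.5 × (0.9667 − 0.7333) = 13.5 × 0.2334 = 3.151 cmH2O.
Original PIP = 400/19.0 + 13.5×0.7333 + 12 = 42.952 cmH2O; new PIP = 42.952 + (3.151) = 46.103 cmH2O.

46.1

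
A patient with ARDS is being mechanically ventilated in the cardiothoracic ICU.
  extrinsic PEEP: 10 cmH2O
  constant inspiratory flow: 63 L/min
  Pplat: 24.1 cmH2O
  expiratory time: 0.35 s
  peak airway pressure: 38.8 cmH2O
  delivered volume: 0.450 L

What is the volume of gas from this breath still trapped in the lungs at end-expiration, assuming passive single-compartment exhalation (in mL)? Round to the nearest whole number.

206

Flow: 63 L/min ÷ 60 = 1.05 L/s.
R = (PIP − Pplat)/V̇ = (38.8 − 24.1) / 1.05 = 14.7/1.05 = 14.0 cmH2O·s/L.
C = Vt/(Pplat − PEEP) = 450.0 / (24.1 − 10) = 450.0/14.1 = 31.915 mL/cmH2O.
τ = R × C = 14.0 × 0.03192 L/cmH2O = 0.4469 s.
Fraction remaining = e^(−Te/τ) = e^(−0.35/0.4469) = 0.457.
Trapped volume = 450.0 × 0.457 = 205.65 mL.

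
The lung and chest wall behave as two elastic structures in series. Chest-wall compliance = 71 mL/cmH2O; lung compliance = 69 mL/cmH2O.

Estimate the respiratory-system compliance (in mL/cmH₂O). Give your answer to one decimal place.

35.0

Lung and chest wall are elastances in series: 1/Crs = 1/CL + 1/Ccw.
1/Crs = 1/69 + 1/71 = 0.02858.
Crs = 34.99 mL/cmH2O.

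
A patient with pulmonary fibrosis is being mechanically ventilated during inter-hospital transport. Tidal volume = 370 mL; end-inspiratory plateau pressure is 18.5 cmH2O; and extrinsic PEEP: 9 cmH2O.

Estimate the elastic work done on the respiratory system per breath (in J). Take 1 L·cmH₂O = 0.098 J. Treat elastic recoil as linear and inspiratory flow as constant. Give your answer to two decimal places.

Elastic work ≈ ½ × (Pplat − PEEP) × Vt = 0.5 × (18.5 − 9) × 0.370 L = 0.5 × 9.5 × 0.370 = 1.758 L·cmH2O.
× 0.098 J/(L·cmH2O) → 0.1723 J.

0.17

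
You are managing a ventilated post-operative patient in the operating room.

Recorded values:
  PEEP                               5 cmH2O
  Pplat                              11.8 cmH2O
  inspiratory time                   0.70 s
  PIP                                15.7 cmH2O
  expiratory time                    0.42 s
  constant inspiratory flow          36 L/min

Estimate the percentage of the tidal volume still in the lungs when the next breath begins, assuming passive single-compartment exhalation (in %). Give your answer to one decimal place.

35.1

Flow: 36 L/min ÷ 60 = 0.6 L/s.
Vt = flow × Ti = 0.6 L/s × 0.70 s × 1000 mL/L = 420.0 mL.
R = (PIP − Pplat)/V̇ = (15.7 − 11.8) / 0.6 = 3.9/0.6 = 6.5 cmH2O·s/L.
C = Vt/(Pplat − PEEP) = 420.0 / (11.8 − 5) = 420.0/6.8 = 61.765 mL/cmH2O.
τ = R × C = 6.5 × 0.06177 L/cmH2O = 0.4015 s.
Fraction remaining at end-expiration = e^(−Te/τ) = e^(−0.42/0.4015) = 0.3513 → 35.13%.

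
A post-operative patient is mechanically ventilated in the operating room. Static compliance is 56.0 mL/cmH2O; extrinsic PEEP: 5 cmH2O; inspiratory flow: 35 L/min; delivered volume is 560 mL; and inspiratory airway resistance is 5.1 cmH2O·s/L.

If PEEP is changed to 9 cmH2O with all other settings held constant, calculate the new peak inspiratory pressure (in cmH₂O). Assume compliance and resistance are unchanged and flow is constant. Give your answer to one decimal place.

Flow: 35 L/min ÷ 60 = 0.5833 L/s.
PIP = Vt/C + R·V̇ + PEEP (constant-flow equation of motion).
Only the baseline term changes: ΔPIP = ΔPEEP = 9 − 5 = 4.0 cmH2O.
Original PIP = 560/56.0 + 5.1×0.5833 + 5 = 17.975 cmH2O; new PIP = 17.975 + (4.0) = 21.975 cmH2O.

22.0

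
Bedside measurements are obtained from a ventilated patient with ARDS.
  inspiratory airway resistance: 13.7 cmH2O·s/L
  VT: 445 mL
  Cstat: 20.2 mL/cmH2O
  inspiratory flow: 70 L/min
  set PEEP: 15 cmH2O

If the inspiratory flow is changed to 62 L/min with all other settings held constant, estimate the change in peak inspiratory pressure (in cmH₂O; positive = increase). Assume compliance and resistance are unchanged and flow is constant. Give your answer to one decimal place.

-1.8

Flow: 70 L/min ÷ 60 = 1.1667 L/s.
New flow: 62 L/min ÷ 60 = 1.0333 L/s.
PIP = Vt/C + R·V̇ + PEEP (constant-flow equation of motion).
Only the resistive term changes: ΔPIP = R × ΔV̇ = 13.7 × (1.0333 − 1.1667) = 13.7 × -0.1334 = -1.828 cmH2O.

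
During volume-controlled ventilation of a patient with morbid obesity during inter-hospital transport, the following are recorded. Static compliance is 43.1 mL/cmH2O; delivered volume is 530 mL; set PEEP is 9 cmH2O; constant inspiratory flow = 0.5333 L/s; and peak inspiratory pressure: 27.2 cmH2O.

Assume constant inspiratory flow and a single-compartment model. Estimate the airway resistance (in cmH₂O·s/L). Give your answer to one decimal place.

Equation of motion (constant flow): PIP = Vt/C + R·V̇ + PEEP.
R·V̇ = PIP − Vt/C − PEEP = 27.2 − 530/43.1 − 9 = 27.2 − 12.297 − 9 = 5.903 cmH2O.
R = 5.903 / 0.5333 = 11.069 cmH2O·s/L.

11.1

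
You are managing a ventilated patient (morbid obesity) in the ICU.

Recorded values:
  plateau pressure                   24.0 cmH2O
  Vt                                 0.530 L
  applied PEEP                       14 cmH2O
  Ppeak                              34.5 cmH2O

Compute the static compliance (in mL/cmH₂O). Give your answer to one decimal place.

Cstat = Vt / (Pplat − PEEP) = 530 / (24.0 − 14) = 530 / 10.0 = 53.0 mL/cmH2O.

53.0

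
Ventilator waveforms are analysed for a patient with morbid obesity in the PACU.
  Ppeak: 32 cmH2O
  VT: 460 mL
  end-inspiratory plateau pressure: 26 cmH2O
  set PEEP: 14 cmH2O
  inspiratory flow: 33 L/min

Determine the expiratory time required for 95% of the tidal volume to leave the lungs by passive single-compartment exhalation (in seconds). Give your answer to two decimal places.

1.25

Flow: 33 L/min ÷ 60 = 0.55 L/s.
R = (PIP − Pplat)/V̇ = (32 − 26) / 0.55 = 6.0/0.55 = 10.909 cmH2O·s/L.
C = Vt/(Pplat − PEEP) = 460.0 / (26 − 14) = 460.0/12.0 = 38.333 mL/cmH2O.
τ = R × C = 10.909 × 0.03833 L/cmH2O = 0.4181 s.
t = −τ·ln(1 − 0.95) = −0.4181·ln(0.05) = 1.253 s.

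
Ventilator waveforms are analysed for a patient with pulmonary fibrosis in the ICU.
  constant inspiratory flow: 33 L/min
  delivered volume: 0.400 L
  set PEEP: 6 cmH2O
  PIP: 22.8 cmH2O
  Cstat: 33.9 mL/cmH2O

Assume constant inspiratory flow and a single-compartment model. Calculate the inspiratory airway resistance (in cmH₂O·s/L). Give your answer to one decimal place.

Flow: 33 L/min ÷ 60 = 0.55 L/s.
Equation of motion (constant flow): PIP = Vt/C + R·V̇ + PEEP.
R·V̇ = PIP − Vt/C − PEEP = 22.8 − 400/33.9 − 6 = 22.8 − 11.799 − 6 = 5.001 cmH2O.
R = 5.001 / 0.55 = 9.093 cmH2O·s/L.

9.1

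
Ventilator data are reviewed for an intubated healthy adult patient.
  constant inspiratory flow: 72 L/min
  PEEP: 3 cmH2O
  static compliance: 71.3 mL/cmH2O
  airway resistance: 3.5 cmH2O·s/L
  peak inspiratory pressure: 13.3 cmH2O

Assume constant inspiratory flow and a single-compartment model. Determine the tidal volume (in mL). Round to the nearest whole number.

435

Flow: 72 L/min ÷ 60 = 1.2 L/s.
Equation of motion (constant flow): PIP = Vt/C + R·V̇ + PEEP.
Vt/C = PIP − R·V̇ − PEEP = 13.3 − 4.2 − 3 = 6.1 cmH2O.
Vt = C × 6.1 = 71.3 × 6.1 = 434.93 mL.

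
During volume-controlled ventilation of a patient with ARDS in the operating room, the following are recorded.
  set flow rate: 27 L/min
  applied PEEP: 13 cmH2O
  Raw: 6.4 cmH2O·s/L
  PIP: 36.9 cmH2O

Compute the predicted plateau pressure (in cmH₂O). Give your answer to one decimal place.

Flow: 27 L/min ÷ 60 = 0.45 L/s.
Pplat = PIP − Raw × flow = 36.9 − 6.4 × 0.45 = 36.9 − 2.88 = 34.02 cmH2O.

34.0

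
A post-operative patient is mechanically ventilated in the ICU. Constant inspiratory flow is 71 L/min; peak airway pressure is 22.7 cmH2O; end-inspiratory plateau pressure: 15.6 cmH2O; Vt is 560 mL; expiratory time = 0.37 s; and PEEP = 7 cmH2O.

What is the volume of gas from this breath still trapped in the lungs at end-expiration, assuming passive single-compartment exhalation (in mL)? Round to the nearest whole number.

217

Flow: 71 L/min ÷ 60 = 1.1833 L/s.
R = (PIP − Pplat)/V̇ = (22.7 − 15.6) / 1.1833 = 7.1/1.1833 = 6.0 cmH2O·s/L.
C = Vt/(Pplat − PEEP) = 560.0 / (15.6 − 7) = 560.0/8.6 = 65.116 mL/cmH2O.
τ = R × C = 6.0 × 0.06512 L/cmH2O = 0.3907 s.
Fraction remaining = e^(−Te/τ) = e^(−0.37/0.3907) = 0.3879.
Trapped volume = 560.0 × 0.3879 = 217.22 mL.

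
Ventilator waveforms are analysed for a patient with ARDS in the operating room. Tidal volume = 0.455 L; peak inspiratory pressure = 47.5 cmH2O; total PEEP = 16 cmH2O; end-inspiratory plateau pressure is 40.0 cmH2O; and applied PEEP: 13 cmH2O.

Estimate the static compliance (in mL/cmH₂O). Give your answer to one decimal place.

End-expiratory occlusion gives total PEEP = 16 cmH2O (intrinsic PEEP = 16 − 13 = 3). Use total PEEP for the elastic gradient.
Cstat = Vt / (Pplat − PEEPtotal) = 455 / (40.0 − 16) = 455 / 24.0 = 18.958 mL/cmH2O.

19.0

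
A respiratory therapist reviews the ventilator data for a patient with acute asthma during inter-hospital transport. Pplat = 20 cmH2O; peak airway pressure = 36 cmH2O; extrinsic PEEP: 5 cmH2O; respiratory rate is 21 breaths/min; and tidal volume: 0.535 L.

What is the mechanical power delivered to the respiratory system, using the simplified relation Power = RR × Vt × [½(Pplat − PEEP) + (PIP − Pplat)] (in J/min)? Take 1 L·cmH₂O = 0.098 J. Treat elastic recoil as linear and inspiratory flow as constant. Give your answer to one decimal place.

Per-breath work = Vt × [½(Pplat−PEEP) + (PIP−Pplat)] = 0.535 × [0.5×15.0 + 16.0] = 0.535 × 23.5 = 12.573 L·cmH2O.
Power = 21 × 12.573 = 264.03 L·cmH2O/min.
× 0.098 J/(L·cmH2O) → 25.875 J/min.

25.9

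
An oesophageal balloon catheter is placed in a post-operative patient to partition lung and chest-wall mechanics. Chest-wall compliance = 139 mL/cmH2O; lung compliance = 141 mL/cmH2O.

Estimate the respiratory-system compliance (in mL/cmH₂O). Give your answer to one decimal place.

Lung and chest wall are elastances in series: 1/Crs = 1/CL + 1/Ccw.
1/Crs = 1/141 + 1/139 = 0.01429.
Crs = 69.979 mL/cmH2O.

70.0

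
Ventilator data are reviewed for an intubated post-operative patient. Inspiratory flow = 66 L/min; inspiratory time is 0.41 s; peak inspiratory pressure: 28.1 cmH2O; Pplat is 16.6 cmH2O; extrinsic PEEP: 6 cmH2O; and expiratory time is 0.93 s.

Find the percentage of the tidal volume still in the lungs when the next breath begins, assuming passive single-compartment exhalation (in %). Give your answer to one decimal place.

12.4

Flow: 66 L/min ÷ 60 = 1.1 L/s.
Vt = flow × Ti = 1.1 L/s × 0.41 s × 1000 mL/L = 451.0 mL.
R = (PIP − Pplat)/V̇ = (28.1 − 16.6) / 1.1 = 11.5/1.1 = 10.455 cmH2O·s/L.
C = Vt/(Pplat − PEEP) = 451.0 / (16.6 − 6) = 451.0/10.6 = 42.547 mL/cmH2O.
τ = R × C = 10.455 × 0.04255 L/cmH2O = 0.4449 s.
Fraction remaining at end-expiration = e^(−Te/τ) = e^(−0.93/0.4449) = 0.1236 → 12.36%.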